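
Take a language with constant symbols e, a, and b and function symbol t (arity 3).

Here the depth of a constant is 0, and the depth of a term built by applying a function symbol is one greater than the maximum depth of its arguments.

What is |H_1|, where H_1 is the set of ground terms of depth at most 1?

Write N_k for the number of ground terms of depth ≤ k. A term of depth ≤ k is either a constant or a function symbol applied to arguments of depth ≤ k−1, so N_k = 3 + N_{k-1}^3.
N_0 = 3
N_1 = 3 + 3^3 = 30

30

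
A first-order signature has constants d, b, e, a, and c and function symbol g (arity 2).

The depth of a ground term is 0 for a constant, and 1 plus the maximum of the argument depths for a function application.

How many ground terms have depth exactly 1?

25

If N_k denotes the number of depth-≤k ground terms, the 5 constants give N_0 = 5, and each function symbol of arity r contributes N_{k-1}^r new terms at level k: N_k = 5 + N_{k-1}^2.
N_0 = 5
N_1 = 5 + 5^2 = 30
Terms of depth exactly 1: N_1 − N_0 = 30 − 5 = 25.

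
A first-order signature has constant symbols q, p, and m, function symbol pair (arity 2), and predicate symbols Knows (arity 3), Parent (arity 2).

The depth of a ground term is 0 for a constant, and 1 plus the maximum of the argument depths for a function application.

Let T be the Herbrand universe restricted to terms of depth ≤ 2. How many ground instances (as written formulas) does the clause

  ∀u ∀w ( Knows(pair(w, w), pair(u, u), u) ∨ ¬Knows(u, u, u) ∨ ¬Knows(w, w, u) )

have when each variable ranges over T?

21609

Ground terms of depth ≤ 2:
  If N_k denotes the number of depth-≤k ground terms, the 3 constants give N_0 = 3, and each function symbol of arity r contributes N_{k-1}^r new terms at level k: N_k = 3 + N_{k-1}^2.
  N_0 = 3
  N_1 = 3 + 3^2 = 12
  N_2 = 3 + 12^2 = 147
So there are 147 ground terms available for substitution.
The clause has 2 distinct variables (u, w), each appearing in the body. In the free term algebra distinct substitutions yield syntactically distinct ground instances.
Number of ground instances = 147^2 = 21609.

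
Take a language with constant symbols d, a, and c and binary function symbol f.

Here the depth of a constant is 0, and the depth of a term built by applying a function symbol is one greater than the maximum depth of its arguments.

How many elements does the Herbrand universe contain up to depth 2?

Count level by level. With function symbols f/2, the terms of depth ≤ k are the 3 constants together with each function applied to depth-≤(k−1) tuples, so N_k = 3 + N_{k-1}^2.
N_0 = 3
N_1 = 3 + 3^2 = 12
N_2 = 3 + 12^2 = 147

147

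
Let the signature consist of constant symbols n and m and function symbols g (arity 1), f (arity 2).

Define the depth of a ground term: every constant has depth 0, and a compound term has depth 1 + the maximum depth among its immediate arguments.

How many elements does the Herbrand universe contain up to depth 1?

Let N_k = |{terms of depth ≤ k}|. Then N_0 = 2 and N_k = 2 + N_{k-1} + N_{k-1}^2 for k ≥ 1 (one summand per function symbol, arity giving the exponent).
N_0 = 2
N_1 = 2 + 2 + 2^2 = 8
Explicitly: n, m, g(n), g(m), f(n, n), f(n, m), f(m, n), f(m, m).

8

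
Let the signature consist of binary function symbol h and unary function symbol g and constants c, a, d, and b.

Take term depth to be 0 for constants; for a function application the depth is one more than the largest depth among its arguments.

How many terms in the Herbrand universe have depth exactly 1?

20

Let N_k = |{terms of depth ≤ k}|. Then N_0 = 4 and N_k = 4 + N_{k-1}^2 + N_{k-1} for k ≥ 1 (one summand per function symbol, arity giving the exponent).
N_0 = 4
N_1 = 4 + 4^2 + 4 = 24
Terms of depth exactly 1: N_1 − N_0 = 24 − 4 = 20.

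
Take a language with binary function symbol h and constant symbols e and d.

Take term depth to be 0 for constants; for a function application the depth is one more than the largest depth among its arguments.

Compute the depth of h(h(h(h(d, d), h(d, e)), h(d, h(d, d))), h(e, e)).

depth(h(d, d)) = 1 + max(0, 0) = 1
depth(h(d, e)) = 1 + max(0, 0) = 1
depth(h(h(d, d), h(d, e))) = 1 + max(1, 1) = 2
depth(h(d, h(d, d))) = 1 + max(0, 1) = 2
depth(h(h(h(d, d), h(d, e)), h(d, h(d, d)))) = 1 + max(2, 2) = 3
depth(h(e, e)) = 1 + max(0, 0) = 1
depth(h(h(h(h(d, d), h(d, e)), h(d, h(d, d))), h(e, e))) = 1 + max(3, 1) = 4

4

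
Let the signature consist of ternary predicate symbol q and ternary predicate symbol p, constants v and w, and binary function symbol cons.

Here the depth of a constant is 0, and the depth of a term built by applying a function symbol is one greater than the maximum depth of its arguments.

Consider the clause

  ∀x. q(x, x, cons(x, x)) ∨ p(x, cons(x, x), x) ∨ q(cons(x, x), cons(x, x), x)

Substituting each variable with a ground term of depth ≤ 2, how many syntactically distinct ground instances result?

38

Ground terms of depth ≤ 2:
  Write N_k for the number of ground terms of depth ≤ k. A term of depth ≤ k is either a constant or a function symbol applied to arguments of depth ≤ k−1, so N_k = 2 + N_{k-1}^2.
  N_0 = 2
  N_1 = 2 + 2^2 = 6
  N_2 = 2 + 6^2 = 38
So there are 38 ground terms available for substitution.
The variable x ranges independently over the available ground terms, and distinct assignments produce distinct instances.
Number of ground instances = 38.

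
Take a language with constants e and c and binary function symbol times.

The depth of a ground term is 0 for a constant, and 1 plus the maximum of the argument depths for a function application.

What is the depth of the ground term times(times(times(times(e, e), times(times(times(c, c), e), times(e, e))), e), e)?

depth(times(e, e)) = 1 + max(0, 0) = 1
depth(times(c, c)) = 1 + max(0, 0) = 1
depth(times(times(c, c), e)) = 1 + max(1, 0) = 2
depth(times(times(times(c, c), e), times(e, e))) = 1 + max(2, 1) = 3
depth(times(times(e, e), times(times(times(c, c), e), times(e, e)))) = 1 + max(1, 3) = 4
depth(times(times(times(e, e), times(times(times(c, c), e), times(e, e))), e)) = 1 + max(4, 0) = 5
depth(times(times(times(times(e, e), times(times(times(c, c), e), times(e, e))), e), e)) = 1 + max(5, 0) = 6

6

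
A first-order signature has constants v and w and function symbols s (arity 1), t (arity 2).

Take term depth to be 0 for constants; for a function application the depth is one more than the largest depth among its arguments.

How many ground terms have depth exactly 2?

Let N_k = |{terms of depth ≤ k}|. Then N_0 = 2 and N_k = 2 + N_{k-1} + N_{k-1}^2 for k ≥ 1 (one summand per function symbol, arity giving the exponent).
N_0 = 2
N_1 = 2 + 2 + 2^2 = 8
N_2 = 2 + 8 + 8^2 = 74
Terms of depth exactly 2: N_2 − N_1 = 74 − 8 = 66.

66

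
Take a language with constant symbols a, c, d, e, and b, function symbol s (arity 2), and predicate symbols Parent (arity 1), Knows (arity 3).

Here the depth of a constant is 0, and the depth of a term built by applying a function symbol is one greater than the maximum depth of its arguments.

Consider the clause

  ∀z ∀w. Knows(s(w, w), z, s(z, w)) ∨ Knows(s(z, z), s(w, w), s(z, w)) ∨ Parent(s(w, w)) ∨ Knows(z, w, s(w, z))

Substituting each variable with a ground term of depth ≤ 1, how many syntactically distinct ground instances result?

900

Ground terms of depth ≤ 1:
  Let N_k count ground terms of depth at most k. Each non-constant term of depth ≤ k is some function symbol applied to depth-≤(k−1) arguments, giving N_k = 5 + N_{k-1}^2.
  N_0 = 5
  N_1 = 5 + 5^2 = 30
So there are 30 ground terms available for substitution.
Each of z, w ranges independently over the available ground terms, and distinct assignments produce distinct instances.
Number of ground instances = 30^2 = 900.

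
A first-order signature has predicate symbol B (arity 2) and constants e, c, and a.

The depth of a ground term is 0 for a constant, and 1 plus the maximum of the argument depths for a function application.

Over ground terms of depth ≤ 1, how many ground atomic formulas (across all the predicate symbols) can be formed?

9

First count ground terms of depth ≤ 1.
With no function symbols every ground term is a constant, so there are exactly 3 ground terms at every depth bound.
N_0 = 3
N_1 = 3
So |H| = 3.
A ground atom is a predicate applied to a tuple of terms from H, so the count is the sum over predicates of |H|^arity:
  B: 3^2 = 9
Total ground atoms: 9.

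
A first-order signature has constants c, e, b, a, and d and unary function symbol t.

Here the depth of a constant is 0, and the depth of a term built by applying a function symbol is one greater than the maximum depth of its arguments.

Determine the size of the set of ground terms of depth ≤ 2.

If N_k denotes the number of depth-≤k ground terms, the 5 constants give N_0 = 5, and each function symbol of arity r contributes N_{k-1}^r new terms at level k: N_k = 5 + N_{k-1}.
N_0 = 5
N_1 = 5 + 5 = 10
N_2 = 5 + 10 = 15

15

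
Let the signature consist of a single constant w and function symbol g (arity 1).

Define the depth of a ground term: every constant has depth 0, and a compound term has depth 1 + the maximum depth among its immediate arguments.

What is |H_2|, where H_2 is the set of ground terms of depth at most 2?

3

Let N_k = |{terms of depth ≤ k}|. Then N_0 = 1 and N_k = 1 + N_{k-1} for k ≥ 1 (one summand per function symbol, arity giving the exponent).
N_0 = 1
N_1 = 1 + 1 = 2
N_2 = 1 + 2 = 3
Explicitly: w, g(w), g(g(w)).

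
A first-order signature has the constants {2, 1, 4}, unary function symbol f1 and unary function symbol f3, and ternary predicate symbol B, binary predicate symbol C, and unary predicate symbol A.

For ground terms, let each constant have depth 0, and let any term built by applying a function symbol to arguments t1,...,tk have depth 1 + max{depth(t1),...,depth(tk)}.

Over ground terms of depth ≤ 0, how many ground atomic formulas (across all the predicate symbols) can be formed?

39

First count ground terms of depth ≤ 0.
If N_k denotes the number of depth-≤k ground terms, the 3 constants give N_0 = 3, and each function symbol of arity r contributes N_{k-1}^r new terms at level k: N_k = 3 + N_{k-1} + N_{k-1}.
N_0 = 3
So |H| = 3.
A ground atom is a predicate applied to a tuple of terms from H, so the count is the sum over predicates of |H|^arity:
  B: 3^3 = 27;  C: 3^2 = 9;  A: 3
Total ground atoms: 27 + 9 + 3 = 39.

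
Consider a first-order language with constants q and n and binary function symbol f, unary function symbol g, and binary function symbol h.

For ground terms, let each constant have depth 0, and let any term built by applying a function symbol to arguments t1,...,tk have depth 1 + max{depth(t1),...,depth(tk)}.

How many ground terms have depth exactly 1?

Let N_k = |{terms of depth ≤ k}|. Then N_0 = 2 and N_k = 2 + N_{k-1}^2 + N_{k-1} + N_{k-1}^2 for k ≥ 1 (one summand per function symbol, arity giving the exponent).
N_0 = 2
N_1 = 2 + 2^2 + 2 + 2^2 = 12
Terms of depth exactly 1: N_1 − N_0 = 12 − 2 = 10.

10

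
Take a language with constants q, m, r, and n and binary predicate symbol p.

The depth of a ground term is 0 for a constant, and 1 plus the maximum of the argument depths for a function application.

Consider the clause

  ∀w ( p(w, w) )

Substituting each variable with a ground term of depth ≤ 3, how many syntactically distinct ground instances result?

4

Ground terms of depth ≤ 3:
  With no function symbols every ground term is a constant, so there are exactly 4 ground terms at every depth bound.
  N_0 = 4
  N_1 = 4
  N_2 = 4
  N_3 = 4
So there are 4 ground terms available for substitution.
The clause has 1 distinct variable (w), which appears in the body. In the free term algebra distinct substitutions yield syntactically distinct ground instances.
Number of ground instances = 4.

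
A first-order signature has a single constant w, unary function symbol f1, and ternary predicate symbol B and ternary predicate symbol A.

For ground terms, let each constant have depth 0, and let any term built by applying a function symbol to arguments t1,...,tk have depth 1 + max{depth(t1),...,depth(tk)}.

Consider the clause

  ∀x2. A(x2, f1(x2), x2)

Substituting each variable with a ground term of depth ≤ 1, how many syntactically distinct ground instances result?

2

Ground terms of depth ≤ 1:
  Let N_k count ground terms of depth at most k. Each non-constant term of depth ≤ k is some function symbol applied to depth-≤(k−1) arguments, giving N_k = 1 + N_{k-1}.
  N_0 = 1
  N_1 = 1 + 1 = 2
  Explicitly: w, f1(w).
So there are 2 ground terms available for substitution.
The body mentions the single quantified variable x2; since ground terms form a free algebra, no two substitutions collapse to the same formula.
Number of ground instances = 2.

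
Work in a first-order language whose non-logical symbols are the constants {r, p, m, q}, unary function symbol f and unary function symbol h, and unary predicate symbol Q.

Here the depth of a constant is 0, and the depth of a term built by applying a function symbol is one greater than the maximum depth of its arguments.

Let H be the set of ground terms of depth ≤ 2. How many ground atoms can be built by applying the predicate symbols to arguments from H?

First count ground terms of depth ≤ 2.
Let N_k count ground terms of depth at most k. Each non-constant term of depth ≤ k is some function symbol applied to depth-≤(k−1) arguments, giving N_k = 4 + N_{k-1} + N_{k-1}.
N_0 = 4
N_1 = 4 + 4 + 4 = 12
N_2 = 4 + 12 + 12 = 28
So |H| = 28.
Each predicate of arity r yields |H|^r ground atoms (one per choice of an r-tuple from H):
  Q: 28
Total ground atoms: 28.

28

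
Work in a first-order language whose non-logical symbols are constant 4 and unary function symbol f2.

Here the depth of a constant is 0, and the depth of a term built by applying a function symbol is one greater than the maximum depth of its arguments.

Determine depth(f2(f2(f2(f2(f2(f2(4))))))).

6

depth(f2(4)) = 1 + depth(4) = 1 + 0 = 1
depth(f2(f2(4))) = 1 + depth(f2(4)) = 1 + 1 = 2
depth(f2(f2(f2(4)))) = 1 + depth(f2(f2(4))) = 1 + 2 = 3
depth(f2(f2(f2(f2(4))))) = 1 + depth(f2(f2(f2(4)))) = 1 + 3 = 4
depth(f2(f2(f2(f2(f2(4)))))) = 1 + depth(f2(f2(f2(f2(4))))) = 1 + 4 = 5
depth(f2(f2(f2(f2(f2(f2(4))))))) = 1 + depth(f2(f2(f2(f2(f2(4)))))) = 1 + 5 = 6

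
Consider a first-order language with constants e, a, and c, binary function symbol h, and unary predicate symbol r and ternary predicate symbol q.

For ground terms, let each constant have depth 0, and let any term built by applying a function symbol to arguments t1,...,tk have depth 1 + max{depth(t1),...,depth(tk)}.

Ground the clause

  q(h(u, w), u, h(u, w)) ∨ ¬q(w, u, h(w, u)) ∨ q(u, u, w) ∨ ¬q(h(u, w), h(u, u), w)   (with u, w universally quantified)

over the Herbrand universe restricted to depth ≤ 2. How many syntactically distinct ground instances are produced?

Ground terms of depth ≤ 2:
  Let N_k = |{terms of depth ≤ k}|. Then N_0 = 3 and N_k = 3 + N_{k-1}^2 for k ≥ 1 (one summand per function symbol, arity giving the exponent).
  N_0 = 3
  N_1 = 3 + 3^2 = 12
  N_2 = 3 + 12^2 = 147
So there are 147 ground terms available for substitution.
The body mentions every one of the 2 quantified variables; since ground terms form a free algebra, no two substitutions collapse to the same formula.
Number of ground instances = 147^2 = 21609.

21609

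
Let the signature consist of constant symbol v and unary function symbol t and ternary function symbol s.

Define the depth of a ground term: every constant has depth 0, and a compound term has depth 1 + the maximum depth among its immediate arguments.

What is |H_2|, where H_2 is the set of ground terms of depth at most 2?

Write N_k for the number of ground terms of depth ≤ k. A term of depth ≤ k is either a constant or a function symbol applied to arguments of depth ≤ k−1, so N_k = 1 + N_{k-1} + N_{k-1}^3.
N_0 = 1
N_1 = 1 + 1 + 1^3 = 3
N_2 = 1 + 3 + 3^3 = 31

31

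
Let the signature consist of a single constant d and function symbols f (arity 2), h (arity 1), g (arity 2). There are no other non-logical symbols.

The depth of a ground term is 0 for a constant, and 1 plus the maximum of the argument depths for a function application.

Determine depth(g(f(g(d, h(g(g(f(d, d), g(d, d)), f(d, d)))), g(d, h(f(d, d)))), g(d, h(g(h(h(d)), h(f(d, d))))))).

7

depth(f(d, d)) = 1 + max(0, 0) = 1
depth(g(d, d)) = 1 + max(0, 0) = 1
depth(g(f(d, d), g(d, d))) = 1 + max(1, 1) = 2
depth(g(g(f(d, d), g(d, d)), f(d, d))) = 1 + max(2, 1) = 3
depth(h(g(g(f(d, d), g(d, d)), f(d, d)))) = 1 + depth(g(g(f(d, d), g(d, d)), f(d, d))) = 1 + 3 = 4
depth(g(d, h(g(g(f(d, d), g(d, d)), f(d, d))))) = 1 + max(0, 4) = 5
depth(h(f(d, d))) = 1 + depth(f(d, d)) = 1 + 1 = 2
depth(g(d, h(f(d, d)))) = 1 + max(0, 2) = 3
depth(f(g(d, h(g(g(f(d, d), g(d, d)), f(d, d)))), g(d, h(f(d, d))))) = 1 + max(5, 3) = 6
depth(h(d)) = 1 + depth(d) = 1 + 0 = 1
depth(h(h(d))) = 1 + depth(h(d)) = 1 + 1 = 2
depth(g(h(h(d)), h(f(d, d)))) = 1 + max(2, 2) = 3
depth(h(g(h(h(d)), h(f(d, d))))) = 1 + depth(g(h(h(d)), h(f(d, d)))) = 1 + 3 = 4
depth(g(d, h(g(h(h(d)), h(f(d, d)))))) = 1 + max(0, 4) = 5
depth(g(f(g(d, h(g(g(f(d, d), g(d, d)), f(d, d)))), g(d, h(f(d, d)))), g(d, h(g(h(h(d)), h(f(d, d))))))) = 1 + max(6, 5) = 7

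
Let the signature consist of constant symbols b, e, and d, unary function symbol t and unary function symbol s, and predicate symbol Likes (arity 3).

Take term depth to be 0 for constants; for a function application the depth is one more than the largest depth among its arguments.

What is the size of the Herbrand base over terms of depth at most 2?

9261

First count ground terms of depth ≤ 2.
Count level by level. With function symbols t/1, s/1, the terms of depth ≤ k are the 3 constants together with each function applied to depth-≤(k−1) tuples, so N_k = 3 + N_{k-1} + N_{k-1}.
N_0 = 3
N_1 = 3 + 3 + 3 = 9
N_2 = 3 + 9 + 9 = 21
So |H| = 21.
Each predicate of arity r yields |H|^r ground atoms (one per choice of an r-tuple from H):
  Likes: 21^3 = 9261
Total ground atoms: 9261.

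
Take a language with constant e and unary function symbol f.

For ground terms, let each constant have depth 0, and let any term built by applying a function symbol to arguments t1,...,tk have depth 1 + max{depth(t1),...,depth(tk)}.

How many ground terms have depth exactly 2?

If N_k denotes the number of depth-≤k ground terms, the 1 constant gives N_0 = 1, and each function symbol of arity r contributes N_{k-1}^r new terms at level k: N_k = 1 + N_{k-1}.
N_0 = 1
N_1 = 1 + 1 = 2
N_2 = 1 + 2 = 3
Terms of depth exactly 2: N_2 − N_1 = 3 − 2 = 1.

1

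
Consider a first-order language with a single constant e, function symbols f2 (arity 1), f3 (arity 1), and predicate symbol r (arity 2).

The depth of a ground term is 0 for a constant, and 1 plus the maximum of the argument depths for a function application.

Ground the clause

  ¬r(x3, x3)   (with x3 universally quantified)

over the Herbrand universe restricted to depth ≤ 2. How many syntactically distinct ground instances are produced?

Ground terms of depth ≤ 2:
  Let N_k count ground terms of depth at most k. Each non-constant term of depth ≤ k is some function symbol applied to depth-≤(k−1) arguments, giving N_k = 1 + N_{k-1} + N_{k-1}.
  N_0 = 1
  N_1 = 1 + 1 + 1 = 3
  N_2 = 1 + 3 + 3 = 7
So there are 7 ground terms available for substitution.
The clause has 1 distinct variable (x3), which appears in the body. In the free term algebra distinct substitutions yield syntactically distinct ground instances.
Number of ground instances = 7.

7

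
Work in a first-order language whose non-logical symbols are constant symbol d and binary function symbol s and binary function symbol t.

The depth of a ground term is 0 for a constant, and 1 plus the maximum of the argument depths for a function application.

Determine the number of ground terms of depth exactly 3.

704

Let N_k count ground terms of depth at most k. Each non-constant term of depth ≤ k is some function symbol applied to depth-≤(k−1) arguments, giving N_k = 1 + N_{k-1}^2 + N_{k-1}^2.
N_0 = 1
N_1 = 1 + 1^2 + 1^2 = 3
N_2 = 1 + 3^2 + 3^2 = 19
N_3 = 1 + 19^2 + 19^2 = 723
Terms of depth exactly 3: N_3 − N_2 = 723 − 19 = 704.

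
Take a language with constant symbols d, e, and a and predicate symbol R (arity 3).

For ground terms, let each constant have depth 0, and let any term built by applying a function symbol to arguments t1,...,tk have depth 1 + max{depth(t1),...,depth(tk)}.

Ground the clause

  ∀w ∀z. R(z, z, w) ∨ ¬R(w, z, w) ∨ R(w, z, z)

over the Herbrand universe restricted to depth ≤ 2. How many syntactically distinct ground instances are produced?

Ground terms of depth ≤ 2:
  With no function symbols every ground term is a constant, so there are exactly 3 ground terms at every depth bound.
  N_0 = 3
  N_1 = 3
  N_2 = 3
  Explicitly: d, e, a.
So there are 3 ground terms available for substitution.
The body mentions every one of the 2 quantified variables; since ground terms form a free algebra, no two substitutions collapse to the same formula.
Number of ground instances = 3^2 = 9.

9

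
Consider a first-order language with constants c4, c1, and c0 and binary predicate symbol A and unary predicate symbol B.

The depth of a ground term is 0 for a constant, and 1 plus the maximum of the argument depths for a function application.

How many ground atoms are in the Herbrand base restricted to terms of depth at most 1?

12

First count ground terms of depth ≤ 1.
With no function symbols every ground term is a constant, so there are exactly 3 ground terms at every depth bound.
N_0 = 3
N_1 = 3
Explicitly: c4, c1, c0.
So |H| = 3.
A ground atom is a predicate applied to a tuple of terms from H, so the count is the sum over predicates of |H|^arity:
  A: 3^2 = 9;  B: 3
Total ground atoms: 9 + 3 = 12.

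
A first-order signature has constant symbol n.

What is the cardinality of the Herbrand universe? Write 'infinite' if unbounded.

1

There are no function symbols, so the only ground term is the single constant.
The Herbrand universe is {n}, finite with 1 element.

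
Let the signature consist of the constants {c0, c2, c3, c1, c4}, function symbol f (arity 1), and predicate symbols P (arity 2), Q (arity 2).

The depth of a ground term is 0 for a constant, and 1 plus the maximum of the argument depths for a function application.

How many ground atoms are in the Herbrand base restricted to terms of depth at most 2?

First count ground terms of depth ≤ 2.
Let N_k = |{terms of depth ≤ k}|. Then N_0 = 5 and N_k = 5 + N_{k-1} for k ≥ 1 (one summand per function symbol, arity giving the exponent).
N_0 = 5
N_1 = 5 + 5 = 10
N_2 = 5 + 10 = 15
So |H| = 15.
Each predicate of arity r yields |H|^r ground atoms (one per choice of an r-tuple from H):
  P: 15^2 = 225;  Q: 15^2 = 225
Total ground atoms: 225 + 225 = 450.

450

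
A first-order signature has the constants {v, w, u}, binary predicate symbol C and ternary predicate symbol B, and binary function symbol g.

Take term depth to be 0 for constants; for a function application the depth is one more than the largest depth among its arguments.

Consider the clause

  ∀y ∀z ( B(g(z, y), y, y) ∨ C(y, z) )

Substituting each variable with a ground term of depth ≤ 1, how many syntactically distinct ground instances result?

144

Ground terms of depth ≤ 1:
  Count level by level. With function symbols g/2, the terms of depth ≤ k are the 3 constants together with each function applied to depth-≤(k−1) tuples, so N_k = 3 + N_{k-1}^2.
  N_0 = 3
  N_1 = 3 + 3^2 = 12
So there are 12 ground terms available for substitution.
Each of y, z ranges independently over the available ground terms, and distinct assignments produce distinct instances.
Number of ground instances = 12^2 = 144.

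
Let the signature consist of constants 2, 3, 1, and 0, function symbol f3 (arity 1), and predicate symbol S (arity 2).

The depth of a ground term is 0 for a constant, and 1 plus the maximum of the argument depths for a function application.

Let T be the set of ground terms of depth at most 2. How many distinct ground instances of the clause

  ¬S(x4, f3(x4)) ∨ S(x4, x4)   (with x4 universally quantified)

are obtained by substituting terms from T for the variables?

Ground terms of depth ≤ 2:
  Write N_k for the number of ground terms of depth ≤ k. A term of depth ≤ k is either a constant or a function symbol applied to arguments of depth ≤ k−1, so N_k = 4 + N_{k-1}.
  N_0 = 4
  N_1 = 4 + 4 = 8
  N_2 = 4 + 8 = 12
  Explicitly: 2, 3, 1, 0, f3(2), f3(3), f3(1), f3(0), f3(f3(2)), f3(f3(3)), f3(f3(1)), f3(f3(0)).
So there are 12 ground terms available for substitution.
There is 1 variable to instantiate (x4),  occurring in at least one literal, so different choices give different ground instances.
Number of ground instances = 12.

12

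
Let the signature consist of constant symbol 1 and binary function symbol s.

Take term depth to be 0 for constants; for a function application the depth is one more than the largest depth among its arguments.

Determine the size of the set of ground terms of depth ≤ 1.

Let N_k = |{terms of depth ≤ k}|. Then N_0 = 1 and N_k = 1 + N_{k-1}^2 for k ≥ 1 (one summand per function symbol, arity giving the exponent).
N_0 = 1
N_1 = 1 + 1^2 = 2

2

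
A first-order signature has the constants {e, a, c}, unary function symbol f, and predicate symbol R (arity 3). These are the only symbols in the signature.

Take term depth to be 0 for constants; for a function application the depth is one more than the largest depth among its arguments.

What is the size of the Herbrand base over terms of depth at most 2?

729

First count ground terms of depth ≤ 2.
Let N_k = |{terms of depth ≤ k}|. Then N_0 = 3 and N_k = 3 + N_{k-1} for k ≥ 1 (one summand per function symbol, arity giving the exponent).
N_0 = 3
N_1 = 3 + 3 = 6
N_2 = 3 + 6 = 9
Explicitly: e, a, c, f(e), f(a), f(c), f(f(e)), f(f(a)), f(f(c)).
So |H| = 9.
Each predicate of arity r yields |H|^r ground atoms (one per choice of an r-tuple from H):
  R: 9^3 = 729
Total ground atoms: 729.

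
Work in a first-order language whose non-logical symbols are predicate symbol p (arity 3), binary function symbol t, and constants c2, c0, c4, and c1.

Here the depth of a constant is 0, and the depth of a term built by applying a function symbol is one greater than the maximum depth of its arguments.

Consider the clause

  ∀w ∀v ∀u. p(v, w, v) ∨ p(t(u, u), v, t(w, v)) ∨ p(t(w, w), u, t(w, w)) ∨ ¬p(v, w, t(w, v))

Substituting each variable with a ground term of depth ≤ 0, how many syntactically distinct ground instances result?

Ground terms of depth ≤ 0:
  Write N_k for the number of ground terms of depth ≤ k. A term of depth ≤ k is either a constant or a function symbol applied to arguments of depth ≤ k−1, so N_k = 4 + N_{k-1}^2.
  N_0 = 4
  Explicitly: c2, c0, c4, c1.
So there are 4 ground terms available for substitution.
The body mentions every one of the 3 quantified variables; since ground terms form a free algebra, no two substitutions collapse to the same formula.
Number of ground instances = 4^3 = 64.

64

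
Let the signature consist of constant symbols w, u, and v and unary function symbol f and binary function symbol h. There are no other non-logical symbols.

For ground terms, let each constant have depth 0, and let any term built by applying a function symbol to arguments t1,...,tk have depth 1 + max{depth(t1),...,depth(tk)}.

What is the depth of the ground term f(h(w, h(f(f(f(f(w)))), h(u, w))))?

depth(f(w)) = 1 + depth(w) = 1 + 0 = 1
depth(f(f(w))) = 1 + depth(f(w)) = 1 + 1 = 2
depth(f(f(f(w)))) = 1 + depth(f(f(w))) = 1 + 2 = 3
depth(f(f(f(f(w))))) = 1 + depth(f(f(f(w)))) = 1 + 3 = 4
depth(h(u, w)) = 1 + max(0, 0) = 1
depth(h(f(f(f(f(w)))), h(u, w))) = 1 + max(4, 1) = 5
depth(h(w, h(f(f(f(f(w)))), h(u, w)))) = 1 + max(0, 5) = 6
depth(f(h(w, h(f(f(f(f(w)))), h(u, w))))) = 1 + depth(h(w, h(f(f(f(f(w)))), h(u, w)))) = 1 + 6 = 7

7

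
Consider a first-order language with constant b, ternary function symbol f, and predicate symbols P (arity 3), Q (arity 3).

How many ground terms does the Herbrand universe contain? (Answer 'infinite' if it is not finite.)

The signature has at least one function symbol (f, arity 3) and at least one constant (b).
Iterating f gives infinitely many distinct ground terms: b, f(b, b, b), f(f(b, b, b), f(b, b, b), f(b, b, b)), ...
So the Herbrand universe is infinite.

infinite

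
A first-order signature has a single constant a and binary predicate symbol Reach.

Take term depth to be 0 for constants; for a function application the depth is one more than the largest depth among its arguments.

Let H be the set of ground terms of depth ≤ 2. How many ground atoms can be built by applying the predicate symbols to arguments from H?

1

First count ground terms of depth ≤ 2.
With no function symbols every ground term is a constant, so there is exactly 1 ground term at every depth bound.
N_0 = 1
N_1 = 1
N_2 = 1
Explicitly: a.
So |H| = 1.
For each predicate symbol, the number of ground atoms is |H| raised to its arity; summing:
  Reach: 1^2 = 1
Total ground atoms: 1.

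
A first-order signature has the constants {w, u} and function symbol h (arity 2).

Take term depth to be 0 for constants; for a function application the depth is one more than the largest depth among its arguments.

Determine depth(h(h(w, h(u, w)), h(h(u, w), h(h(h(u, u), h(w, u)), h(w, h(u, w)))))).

5

depth(h(u, w)) = 1 + max(0, 0) = 1
depth(h(w, h(u, w))) = 1 + max(0, 1) = 2
depth(h(u, u)) = 1 + max(0, 0) = 1
depth(h(w, u)) = 1 + max(0, 0) = 1
depth(h(h(u, u), h(w, u))) = 1 + max(1, 1) = 2
depth(h(h(h(u, u), h(w, u)), h(w, h(u, w)))) = 1 + max(2, 2) = 3
depth(h(h(u, w), h(h(h(u, u), h(w, u)), h(w, h(u, w))))) = 1 + max(1, 3) = 4
depth(h(h(w, h(u, w)), h(h(u, w), h(h(h(u, u), h(w, u)), h(w, h(u, w)))))) = 1 + max(2, 4) = 5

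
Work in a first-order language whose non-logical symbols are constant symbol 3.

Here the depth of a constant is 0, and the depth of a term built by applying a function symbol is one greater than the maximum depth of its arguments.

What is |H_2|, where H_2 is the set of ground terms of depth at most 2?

1

With no function symbols every ground term is a constant, so there is exactly 1 ground term at every depth bound.
N_0 = 1
N_1 = 1
N_2 = 1
Explicitly: 3.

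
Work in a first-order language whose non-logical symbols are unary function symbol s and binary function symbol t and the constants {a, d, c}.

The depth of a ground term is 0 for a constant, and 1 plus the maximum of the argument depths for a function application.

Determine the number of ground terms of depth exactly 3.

59052

Count level by level. With function symbols s/1, t/2, the terms of depth ≤ k are the 3 constants together with each function applied to depth-≤(k−1) tuples, so N_k = 3 + N_{k-1} + N_{k-1}^2.
N_0 = 3
N_1 = 3 + 3 + 3^2 = 15
N_2 = 3 + 15 + 15^2 = 243
N_3 = 3 + 243 + 243^2 = 59295
Terms of depth exactly 3: N_3 − N_2 = 59295 − 243 = 59052.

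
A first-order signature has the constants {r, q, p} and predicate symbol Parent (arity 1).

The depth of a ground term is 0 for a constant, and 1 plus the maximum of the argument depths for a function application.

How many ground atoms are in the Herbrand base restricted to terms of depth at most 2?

3

First count ground terms of depth ≤ 2.
With no function symbols every ground term is a constant, so there are exactly 3 ground terms at every depth bound.
N_0 = 3
N_1 = 3
N_2 = 3
Explicitly: r, q, p.
So |H| = 3.
Each predicate of arity r yields |H|^r ground atoms (one per choice of an r-tuple from H):
  Parent: 3
Total ground atoms: 3.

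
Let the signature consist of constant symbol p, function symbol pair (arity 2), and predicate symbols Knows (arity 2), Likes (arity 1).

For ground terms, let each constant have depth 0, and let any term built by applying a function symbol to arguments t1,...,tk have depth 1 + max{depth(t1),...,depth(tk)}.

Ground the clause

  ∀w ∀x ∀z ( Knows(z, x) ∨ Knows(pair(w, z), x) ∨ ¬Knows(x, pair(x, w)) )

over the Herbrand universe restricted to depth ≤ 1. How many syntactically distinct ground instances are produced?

Ground terms of depth ≤ 1:
  Let N_k = |{terms of depth ≤ k}|. Then N_0 = 1 and N_k = 1 + N_{k-1}^2 for k ≥ 1 (one summand per function symbol, arity giving the exponent).
  N_0 = 1
  N_1 = 1 + 1^2 = 2
  Explicitly: p, pair(p, p).
So there are 2 ground terms available for substitution.
There are 3 variables to instantiate (w, x, z), each occurring in at least one literal, so different choices give different ground instances.
Number of ground instances = 2^3 = 8.

8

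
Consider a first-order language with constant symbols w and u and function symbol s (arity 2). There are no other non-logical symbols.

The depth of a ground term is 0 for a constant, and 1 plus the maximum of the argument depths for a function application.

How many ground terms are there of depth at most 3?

If N_k denotes the number of depth-≤k ground terms, the 2 constants give N_0 = 2, and each function symbol of arity r contributes N_{k-1}^r new terms at level k: N_k = 2 + N_{k-1}^2.
N_0 = 2
N_1 = 2 + 2^2 = 6
N_2 = 2 + 6^2 = 38
N_3 = 2 + 38^2 = 1446

1446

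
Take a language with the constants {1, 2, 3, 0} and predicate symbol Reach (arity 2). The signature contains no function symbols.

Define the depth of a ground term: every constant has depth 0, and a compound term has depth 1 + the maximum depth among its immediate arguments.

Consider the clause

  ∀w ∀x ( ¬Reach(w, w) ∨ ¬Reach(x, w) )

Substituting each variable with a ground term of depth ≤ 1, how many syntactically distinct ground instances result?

16

Ground terms of depth ≤ 1:
  With no function symbols every ground term is a constant, so there are exactly 4 ground terms at every depth bound.
  N_0 = 4
  N_1 = 4
  Explicitly: 1, 2, 3, 0.
So there are 4 ground terms available for substitution.
Each of w, x ranges independently over the available ground terms, and distinct assignments produce distinct instances.
Number of ground instances = 4^2 = 16.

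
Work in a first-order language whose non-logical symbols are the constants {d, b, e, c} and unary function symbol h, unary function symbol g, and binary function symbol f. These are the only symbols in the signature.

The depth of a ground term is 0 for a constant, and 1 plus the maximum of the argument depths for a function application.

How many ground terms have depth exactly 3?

713184

If N_k denotes the number of depth-≤k ground terms, the 4 constants give N_0 = 4, and each function symbol of arity r contributes N_{k-1}^r new terms at level k: N_k = 4 + N_{k-1} + N_{k-1} + N_{k-1}^2.
N_0 = 4
N_1 = 4 + 4 + 4 + 4^2 = 28
N_2 = 4 + 28 + 28 + 28^2 = 844
N_3 = 4 + 844 + 844 + 844^2 = 714028
Terms of depth exactly 3: N_3 − N_2 = 714028 − 844 = 713184.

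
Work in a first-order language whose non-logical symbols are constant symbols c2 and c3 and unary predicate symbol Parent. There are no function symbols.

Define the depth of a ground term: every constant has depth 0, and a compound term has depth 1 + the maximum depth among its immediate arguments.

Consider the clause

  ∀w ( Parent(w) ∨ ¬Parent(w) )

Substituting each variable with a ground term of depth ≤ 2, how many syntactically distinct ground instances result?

2

Ground terms of depth ≤ 2:
  With no function symbols every ground term is a constant, so there are exactly 2 ground terms at every depth bound.
  N_0 = 2
  N_1 = 2
  N_2 = 2
  Explicitly: c2, c3.
So there are 2 ground terms available for substitution.
The clause has 1 distinct variable (w), which appears in the body. In the free term algebra distinct substitutions yield syntactically distinct ground instances.
Number of ground instances = 2.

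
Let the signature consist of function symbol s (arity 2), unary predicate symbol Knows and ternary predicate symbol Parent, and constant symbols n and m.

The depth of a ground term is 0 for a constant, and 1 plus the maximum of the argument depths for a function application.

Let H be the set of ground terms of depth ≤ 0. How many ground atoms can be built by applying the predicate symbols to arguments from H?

First count ground terms of depth ≤ 0.
If N_k denotes the number of depth-≤k ground terms, the 2 constants give N_0 = 2, and each function symbol of arity r contributes N_{k-1}^r new terms at level k: N_k = 2 + N_{k-1}^2.
N_0 = 2
So |H| = 2.
For each predicate symbol, the number of ground atoms is |H| raised to its arity; summing:
  Knows: 2;  Parent: 2^3 = 8
Total ground atoms: 2 + 8 = 10.

10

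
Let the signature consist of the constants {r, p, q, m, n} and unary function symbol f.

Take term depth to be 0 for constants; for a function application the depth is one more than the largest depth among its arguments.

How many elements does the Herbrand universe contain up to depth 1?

If N_k denotes the number of depth-≤k ground terms, the 5 constants give N_0 = 5, and each function symbol of arity r contributes N_{k-1}^r new terms at level k: N_k = 5 + N_{k-1}.
N_0 = 5
N_1 = 5 + 5 = 10

10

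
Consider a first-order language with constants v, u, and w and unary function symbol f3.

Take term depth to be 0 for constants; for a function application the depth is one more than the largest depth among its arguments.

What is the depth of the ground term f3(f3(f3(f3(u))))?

depth(f3(u)) = 1 + depth(u) = 1 + 0 = 1
depth(f3(f3(u))) = 1 + depth(f3(u)) = 1 + 1 = 2
depth(f3(f3(f3(u)))) = 1 + depth(f3(f3(u))) = 1 + 2 = 3
depth(f3(f3(f3(f3(u))))) = 1 + depth(f3(f3(f3(u)))) = 1 + 3 = 4

4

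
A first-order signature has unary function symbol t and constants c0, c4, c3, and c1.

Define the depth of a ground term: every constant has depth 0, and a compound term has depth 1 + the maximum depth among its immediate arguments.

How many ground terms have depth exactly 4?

4

Let N_k count ground terms of depth at most k. Each non-constant term of depth ≤ k is some function symbol applied to depth-≤(k−1) arguments, giving N_k = 4 + N_{k-1}.
N_0 = 4
N_1 = 4 + 4 = 8
N_2 = 4 + 8 = 12
N_3 = 4 + 12 = 16
N_4 = 4 + 16 = 20
Terms of depth exactly 4: N_4 − N_3 = 20 − 16 = 4.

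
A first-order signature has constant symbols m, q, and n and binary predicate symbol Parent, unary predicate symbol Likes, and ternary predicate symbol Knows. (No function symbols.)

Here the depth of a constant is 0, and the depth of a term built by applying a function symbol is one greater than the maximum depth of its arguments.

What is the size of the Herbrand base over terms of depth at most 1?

39

First count ground terms of depth ≤ 1.
With no function symbols every ground term is a constant, so there are exactly 3 ground terms at every depth bound.
N_0 = 3
N_1 = 3
So |H| = 3.
Each predicate of arity r yields |H|^r ground atoms (one per choice of an r-tuple from H):
  Parent: 3^2 = 9;  Likes: 3;  Knows: 3^3 = 27
Total ground atoms: 9 + 3 + 27 = 39.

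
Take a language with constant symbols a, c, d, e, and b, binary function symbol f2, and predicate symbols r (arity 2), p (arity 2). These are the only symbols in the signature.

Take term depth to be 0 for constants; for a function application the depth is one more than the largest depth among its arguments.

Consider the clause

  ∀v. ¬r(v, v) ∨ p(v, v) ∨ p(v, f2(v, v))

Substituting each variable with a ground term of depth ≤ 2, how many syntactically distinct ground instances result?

905

Ground terms of depth ≤ 2:
  Count level by level. With function symbols f2/2, the terms of depth ≤ k are the 5 constants together with each function applied to depth-≤(k−1) tuples, so N_k = 5 + N_{k-1}^2.
  N_0 = 5
  N_1 = 5 + 5^2 = 30
  N_2 = 5 + 30^2 = 905
So there are 905 ground terms available for substitution.
The body mentions the single quantified variable v; since ground terms form a free algebra, no two substitutions collapse to the same formula.
Number of ground instances = 905.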